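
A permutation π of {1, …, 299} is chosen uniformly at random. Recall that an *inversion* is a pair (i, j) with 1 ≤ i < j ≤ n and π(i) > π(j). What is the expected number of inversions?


Write X = Σ X_I over the C(299, 2) = 44551 pairs i < j, with X_I the indicator of one inversion.
There are 44551 indicators.
For each fixed pair i < j, the values π(i) and π(j) are two distinct elements of {1, …, 299} in uniformly random order; by symmetry P[π(i) > π(j)] = 1/2.
By linearity: E[X] = 44551 · (1/2) = C(299, 2) · (1/2) = 44551/2 = 44551/2 ≈ 22275.500000.

E[X] = 44551/2 = 22275.500000.


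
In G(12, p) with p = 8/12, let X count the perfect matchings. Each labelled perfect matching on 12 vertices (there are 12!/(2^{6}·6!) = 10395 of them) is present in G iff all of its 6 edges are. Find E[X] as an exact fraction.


K_12 has 12!/(2^{6}·6!) = 10395 labelled perfect matchings.
For each such perfect matching H, let X_H = 1 if all 6 edges of H are present in G. Then P[X_H = 1] = p^{6} = (2/3)^{6} = 64/729.
Summing the indicators: E[X] = Σ_H E[X_H] = 10395 · p^{6} = 10395 · 64/729 = 24640/27.
Numerically: E[X] ≈ 912.6.

E[X] = 10395 · (2/3)^{6} = 24640/27 ≈ 912.6.


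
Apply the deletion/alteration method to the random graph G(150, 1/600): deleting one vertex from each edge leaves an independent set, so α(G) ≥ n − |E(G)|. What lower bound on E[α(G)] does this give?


E[|E(G)|] = C(150, 2)·p = 11175 · (1/600) = 149/8.
E[α(G)] ≥ n − E[|E(G)|] = 150 − 149/8 = 1051/8.
Numerically: ≈ 131.3750.
(This is only a lower bound; the true E[α(G)] may be larger.)

E[α(G)] ≥ 1051/8 ≈ 131.3750.


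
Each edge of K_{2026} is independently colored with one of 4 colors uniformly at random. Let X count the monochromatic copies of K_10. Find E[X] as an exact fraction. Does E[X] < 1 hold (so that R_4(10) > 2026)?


E[X] = C(2026, 10) · 4^{1 − 45} = 314029205130126398094885285 · 4^{−44} = 314029205130126398094885285/309485009821345068724781056.
As a reduced fraction: E[X] = 314029205130126398094885285/309485009821345068724781056 ≈ 1.0147.
Is E[X] < 1? NO.
Since E[X] ≥ 1, the first-moment bound is inconclusive at n = 2026; it does NOT by itself certify R_4(10) > 2026.

E[X] = 314029205130126398094885285/309485009821345068724781056 ≈ 1.0147; E[X] ≥ 1; first-moment method inconclusive here.


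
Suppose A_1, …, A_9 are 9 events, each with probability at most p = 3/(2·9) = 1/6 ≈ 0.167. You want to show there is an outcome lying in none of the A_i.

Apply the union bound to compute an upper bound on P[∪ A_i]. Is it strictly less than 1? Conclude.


Union bound: P[∪_{i=1}^{9} A_i] ≤ Σ_i P[A_i] ≤ 9·p = 9·(1/6) = 3/2.
Numerically: 3/2 ≈ 1.500.
Is 3/2 < 1? NO.
Since the bound 3/2 is ≥ 1, the union bound is uninformative here; it does NOT by itself certify existence.

9·p = 3/2 ≈ 1.500; existence NOT certified by the union bound.


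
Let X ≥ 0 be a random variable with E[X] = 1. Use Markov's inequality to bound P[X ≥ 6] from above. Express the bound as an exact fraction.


μ = E[X] = 1, a = 6.
Markov: P[X ≥ 6] ≤ μ/a = (1)/6 = 1/6.
Numerically: ≈ 0.1667.
(Since a = 6 > μ = 1.0000, the bound 1/6 is < 1 and informative.)

P[X ≥ 6] ≤ 1/6 ≈ 0.1667.


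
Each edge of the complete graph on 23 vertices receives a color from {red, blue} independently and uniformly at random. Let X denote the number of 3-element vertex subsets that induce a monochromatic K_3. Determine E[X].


Let X = Σ_S X_S over the C(23, 3) = 1771 subsets S of size 3, where X_S = 1 if the K_3 on S is monochromatic.
For a fixed S, the K_3 on S has C(3, 2) = 3 edges. P[all 3 edges red] = (1/2)^3, and likewise for blue, so P[monochromatic] = 2·(1/2)^3 = 2^{1 − 3} = 1/4.
By linearity of expectation: E[X] = C(23, 3) · 2^{1 − 3} = 1771 · 1/4 = 1771/4.
Numerically: E[X] ≈ 442.75000.

E[X] = C(23,3)·2^(1−C(3,2)) = 1771/4 ≈ 442.75000.


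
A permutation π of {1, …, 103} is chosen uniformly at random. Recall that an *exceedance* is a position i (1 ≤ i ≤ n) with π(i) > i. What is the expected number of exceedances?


Write X = Σ_{i=1}^{103} X_i, where X_i = 1_{π(i) > i}.
For each fixed i, π(i) is uniform over {1, …, 103} (marginal of a uniform permutation), so P[π(i) > i] = (n − i)/n. Summing: Σ_{i=1}^{103} (n − i)/n = (0 + 1 + … + 102)/103 = 103(103 − 1)/(2·103) = (103 − 1)/2.
Hence E[X] = Σ_{i=1}^{103} (103 − i)/103 = 51 ≈ 51.0000.

E[X] = 51 = 51.0000.


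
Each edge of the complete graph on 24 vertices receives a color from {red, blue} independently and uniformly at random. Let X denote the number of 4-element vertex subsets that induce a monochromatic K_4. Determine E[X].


Let X = Σ_S X_S over the C(24, 4) = 10626 subsets S of size 4, where X_S = 1 if the K_4 on S is monochromatic.
For a fixed S, the K_4 on S has C(4, 2) = 6 edges. P[all 6 edges red] = (1/2)^6, and likewise for blue, so P[monochromatic] = 2·(1/2)^6 = 2^{1 − 6} = 1/32.
By linearity of expectation: E[X] = C(24, 4) · 2^{1 − 6} = 10626 · 1/32 = 5313/16.
Numerically: E[X] ≈ 332.062500.

E[X] = C(24,4)·2^(1−C(4,2)) = 5313/16 ≈ 332.062500.


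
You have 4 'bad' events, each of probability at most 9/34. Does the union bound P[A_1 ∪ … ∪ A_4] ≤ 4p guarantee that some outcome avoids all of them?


Union bound: P[∪_{i=1}^{4} A_i] ≤ Σ_i P[A_i] ≤ 4·p = 4·(9/34) = 18/17.
Numerically: 18/17 ≈ 1.059.
Is 18/17 < 1? NO.
Since the bound 18/17 is ≥ 1, the union bound is uninformative here; it does NOT by itself certify existence.

4·p = 18/17 ≈ 1.059; existence NOT certified by the union bound.


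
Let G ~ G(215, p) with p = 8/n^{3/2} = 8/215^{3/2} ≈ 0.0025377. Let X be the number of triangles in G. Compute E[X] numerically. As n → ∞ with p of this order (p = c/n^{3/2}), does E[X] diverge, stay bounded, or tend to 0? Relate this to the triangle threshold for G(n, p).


Number of potential triangles: C(215, 3) = 1633355.
Each occurs with probability p³ ≈ (0.0025377)³ ≈ 1.6341687e-08.
By linearity: E[X] = C(215, 3)·p³ ≈ 1633355 · 1.6341687e-08 ≈ 0.02669.
Since α = 3/2 > 1, p = c/n^{3/2} = o(1/n) is below the triangle threshold p ~ 1/n. Asymptotically E[X] ~ (c³/6)·n^{3(1−α)} = (8³/6)·n^{-1.5} → 0, so by Markov's inequality G has no triangles w.h.p.

E[X] ≈ 0.02669; in regime p = Θ(1/n^{3/2}) E[X] tends to 0 (below the triangle threshold p ~ 1/n).


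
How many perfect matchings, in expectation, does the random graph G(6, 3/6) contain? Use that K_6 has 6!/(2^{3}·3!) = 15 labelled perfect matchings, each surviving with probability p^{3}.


K_6 has 6!/(2^{3}·3!) = 15 labelled perfect matchings.
For each such perfect matching H, let X_H = 1 if all 3 edges of H are present in G. Then P[X_H = 1] = p^{3} = (1/2)^{3} = 1/8.
Summing the indicators: E[X] = Σ_H E[X_H] = 15 · p^{3} = 15 · 1/8 = 15/8.
Numerically: E[X] ≈ 1.875.

E[X] = 15 · (1/2)^{3} = 15/8 ≈ 1.875.


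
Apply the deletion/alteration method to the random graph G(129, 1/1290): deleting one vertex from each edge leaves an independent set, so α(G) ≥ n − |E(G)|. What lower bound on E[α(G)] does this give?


E[|E(G)|] = C(129, 2)·p = 8256 · (1/1290) = 32/5.
E[α(G)] ≥ n − E[|E(G)|] = 129 − 32/5 = 613/5.
Numerically: ≈ 122.60000.
(This is only a lower bound; the true E[α(G)] may be larger.)

E[α(G)] ≥ 613/5 ≈ 122.60000.


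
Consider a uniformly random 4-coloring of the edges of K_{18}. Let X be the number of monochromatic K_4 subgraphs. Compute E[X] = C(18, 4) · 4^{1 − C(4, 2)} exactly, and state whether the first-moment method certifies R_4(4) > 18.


E[X] = C(18, 4) · 4^{1 − 6} = 3060 · 4^{−5} = 3060/1024.
As a reduced fraction: E[X] = 765/256 ≈ 2.988281.
Is E[X] < 1? NO.
Since E[X] ≥ 1, the first-moment bound is inconclusive at n = 18; it does NOT by itself certify R_4(4) > 18.

E[X] = 765/256 ≈ 2.988281; E[X] ≥ 1; first-moment method inconclusive here.


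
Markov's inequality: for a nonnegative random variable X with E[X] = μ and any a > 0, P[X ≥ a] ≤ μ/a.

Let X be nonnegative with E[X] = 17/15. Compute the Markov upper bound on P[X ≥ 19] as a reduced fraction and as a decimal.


μ = E[X] = 17/15, a = 19.
Markov: P[X ≥ 19] ≤ μ/a = (17/15)/19 = 17/285.
Numerically: ≈ 0.059649.
(Since a = 19 > μ = 1.133333, the bound 17/285 is < 1 and informative.)

P[X ≥ 19] ≤ 17/285 ≈ 0.059649.


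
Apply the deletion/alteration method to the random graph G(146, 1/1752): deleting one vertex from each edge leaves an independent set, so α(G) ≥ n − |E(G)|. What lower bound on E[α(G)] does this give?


E[|E(G)|] = C(146, 2)·p = 10585 · (1/1752) = 145/24.
E[α(G)] ≥ n − E[|E(G)|] = 146 − 145/24 = 3359/24.
Numerically: ≈ 139.9583.
(This is only a lower bound; the true E[α(G)] may be larger.)

E[α(G)] ≥ 3359/24 ≈ 139.9583.


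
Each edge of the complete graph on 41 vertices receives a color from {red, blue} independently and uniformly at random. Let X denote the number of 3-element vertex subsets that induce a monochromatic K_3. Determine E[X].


Let X = Σ_S X_S over the C(41, 3) = 10660 subsets S of size 3, where X_S = 1 if the K_3 on S is monochromatic.
For a fixed S, the K_3 on S has C(3, 2) = 3 edges. P[all 3 edges red] = (1/2)^3, and likewise for blue, so P[monochromatic] = 2·(1/2)^3 = 2^{1 − 3} = 1/4.
By linearity of expectation: E[X] = C(41, 3) · 2^{1 − 3} = 10660 · 1/4 = 2665.
Numerically: E[X] ≈ 2665.000000.

E[X] = C(41,3)·2^(1−C(3,2)) = 2665 ≈ 2665.000000.


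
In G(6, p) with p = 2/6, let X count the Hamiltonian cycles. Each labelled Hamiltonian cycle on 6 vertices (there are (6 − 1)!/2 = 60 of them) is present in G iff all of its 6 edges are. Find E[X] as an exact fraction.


K_6 has (6 − 1)!/2 = 60 labelled Hamiltonian cycles.
For each such Hamiltonian cycle H, let X_H = 1 if all 6 edges of H are present in G. Then P[X_H = 1] = p^{6} = (1/3)^{6} = 1/729.
Summing the indicators: E[X] = Σ_H E[X_H] = 60 · p^{6} = 60 · 1/729 = 20/243.
Numerically: E[X] ≈ 0.0823045.

E[X] = 60 · (1/3)^{6} = 20/243 ≈ 0.0823045.


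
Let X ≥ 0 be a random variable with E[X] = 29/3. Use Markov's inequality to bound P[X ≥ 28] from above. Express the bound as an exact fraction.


μ = E[X] = 29/3, a = 28.
Markov: P[X ≥ 28] ≤ μ/a = (29/3)/28 = 29/84.
Numerically: ≈ 0.3452.
(Since a = 28 > μ = 9.6667, the bound 29/84 is < 1 and informative.)

P[X ≥ 28] ≤ 29/84 ≈ 0.3452.


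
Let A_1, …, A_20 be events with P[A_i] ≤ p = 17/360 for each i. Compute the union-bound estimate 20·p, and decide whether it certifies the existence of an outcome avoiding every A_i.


Union bound: P[∪_{i=1}^{20} A_i] ≤ Σ_i P[A_i] ≤ 20·p = 20·(17/360) = 17/18.
Numerically: 17/18 ≈ 0.944444.
Is 17/18 < 1? YES.
Since P[∪ A_i] ≤ 17/18 < 1, the complement has P[∩ A_i^c] ≥ 1 − 17/18 = 1/18 > 0, so some outcome avoids every A_i.

20·p = 17/18 ≈ 0.944444; existence CERTIFIED by the union bound.


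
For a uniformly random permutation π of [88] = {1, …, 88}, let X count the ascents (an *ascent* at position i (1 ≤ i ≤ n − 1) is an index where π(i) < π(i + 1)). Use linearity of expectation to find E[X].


Write X = Σ X_I over i = 1, …, 87, with X_I the indicator of one ascent.
There are 87 indicators.
For each fixed i, the pair (π(i), π(i+1)) is a uniformly random ordered pair of distinct values from {1, …, 88}; by symmetry P[π(i) < π(i+1)] = 1/2.
By linearity: E[X] = 87 · (1/2) = (88 − 1) · (1/2) = 87/2 ≈ 43.50000.

E[X] = 87/2 = 43.50000.


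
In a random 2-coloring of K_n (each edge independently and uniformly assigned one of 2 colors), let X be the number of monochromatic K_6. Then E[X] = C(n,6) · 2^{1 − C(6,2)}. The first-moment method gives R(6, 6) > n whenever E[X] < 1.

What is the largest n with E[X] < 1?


We need C(n, 6) · 2^{1 − 15} < 1, i.e. C(n, 6) < 2^{15 − 1} = 16384.
Check values of n near the boundary:
  n = 14: C(14, 6) = 3003; 3003 < 16384? YES
  n = 15: C(15, 6) = 5005; 5005 < 16384? YES
  n = 16: C(16, 6) = 8008; 8008 < 16384? YES
  n = 17: C(17, 6) = 12376; 12376 < 16384? YES
  n = 18: C(18, 6) = 18564; 18564 < 16384? NO
The largest n with C(n, 6) < 16384 is n = 17 (where E[X] = 1547/2048 ≈ 0.755). Hence R(6, 6) > 17, i.e. R(6, 6) ≥ 18.

Largest n = 17; hence R(6, 6) > 17.


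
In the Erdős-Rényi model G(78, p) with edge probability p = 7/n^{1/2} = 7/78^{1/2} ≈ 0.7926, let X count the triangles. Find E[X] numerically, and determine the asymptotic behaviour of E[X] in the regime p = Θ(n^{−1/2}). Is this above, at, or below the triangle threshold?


Number of potential triangles: C(78, 3) = 76076.
Each occurs with probability p³ ≈ (0.7926)³ ≈ 4.979116e-01.
By linearity: E[X] = C(78, 3)·p³ ≈ 76076 · 4.979116e-01 ≈ 37879.1204.
Since α = 1/2 < 1, p = c/n^{1/2} ≫ 1/n is above the triangle threshold p ~ 1/n. Asymptotically E[X] ~ (c³/6)·n^{3(1−α)} = (7³/6)·n^{1.5} → ∞; triangles are abundant w.h.p.

E[X] ≈ 37879.1204; in regime p = Θ(1/n^{1/2}) E[X] diverges (above the triangle threshold p ~ 1/n).


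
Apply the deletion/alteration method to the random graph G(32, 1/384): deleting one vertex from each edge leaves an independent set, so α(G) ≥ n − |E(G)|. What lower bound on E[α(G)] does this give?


E[|E(G)|] = C(32, 2)·p = 496 · (1/384) = 31/24.
E[α(G)] ≥ n − E[|E(G)|] = 32 − 31/24 = 737/24.
Numerically: ≈ 30.708333.
(This is only a lower bound; the true E[α(G)] may be larger.)

E[α(G)] ≥ 737/24 ≈ 30.708333.


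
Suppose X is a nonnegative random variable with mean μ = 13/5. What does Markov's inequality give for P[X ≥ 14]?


μ = E[X] = 13/5, a = 14.
Markov: P[X ≥ 14] ≤ μ/a = (13/5)/14 = 13/70.
Numerically: ≈ 0.185714.
(Since a = 14 > μ = 2.600000, the bound 13/70 is < 1 and informative.)

P[X ≥ 14] ≤ 13/70 ≈ 0.185714.


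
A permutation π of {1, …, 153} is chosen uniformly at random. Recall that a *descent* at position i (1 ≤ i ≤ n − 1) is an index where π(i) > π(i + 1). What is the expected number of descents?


Write X = Σ X_I over i = 1, …, 152, with X_I the indicator of one descent.
There are 152 indicators.
For each fixed i, the pair (π(i), π(i+1)) is a uniformly random ordered pair of distinct values from {1, …, 153}; by symmetry P[π(i) > π(i+1)] = 1/2.
By linearity: E[X] = 152 · (1/2) = (153 − 1) · (1/2) = 76 ≈ 76.000.

E[X] = 76 = 76.000.


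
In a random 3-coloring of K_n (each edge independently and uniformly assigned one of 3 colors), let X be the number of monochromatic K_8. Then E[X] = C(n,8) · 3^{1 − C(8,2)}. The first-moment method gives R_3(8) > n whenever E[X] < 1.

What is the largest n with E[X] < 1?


We need C(n, 8) · 3^{1 − 28} < 1, i.e. C(n, 8) < 3^{28 − 1} = 7625597484987.
Check values of n near the boundary:
  n = 151: C(151, 8) = 5551321138650; 5551321138650 < 7625597484987? YES
  n = 152: C(152, 8) = 5859727868575; 5859727868575 < 7625597484987? YES
  n = 153: C(153, 8) = 6183023199255; 6183023199255 < 7625597484987? YES
  n = 154: C(154, 8) = 6521818990995; 6521818990995 < 7625597484987? YES
  n = 155: C(155, 8) = 6876747915675; 6876747915675 < 7625597484987? YES
  n = 156: C(156, 8) = 7248464019225; 7248464019225 < 7625597484987? YES
  n = 157: C(157, 8) = 7637643295425; 7637643295425 < 7625597484987? NO
  n = 158: C(158, 8) = 8044984271181; 8044984271181 < 7625597484987? NO
The largest n with C(n, 8) < 7625597484987 is n = 156 (where E[X] = 805384891025/847288609443 ≈ 0.9505437). Hence R_3(8) > 156, i.e. R_3(8) ≥ 157.

Largest n = 156; hence R_3(8) > 156.


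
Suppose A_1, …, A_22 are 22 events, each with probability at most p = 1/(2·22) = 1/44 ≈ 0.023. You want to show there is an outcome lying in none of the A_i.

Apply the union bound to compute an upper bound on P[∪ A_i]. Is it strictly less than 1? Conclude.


Union bound: P[∪_{i=1}^{22} A_i] ≤ Σ_i P[A_i] ≤ 22·p = 22·(1/44) = 1/2.
Numerically: 1/2 ≈ 0.500.
Is 1/2 < 1? YES.
Since P[∪ A_i] ≤ 1/2 < 1, the complement has P[∩ A_i^c] ≥ 1 − 1/2 = 1/2 > 0, so some outcome avoids every A_i.

22·p = 1/2 ≈ 0.500; existence CERTIFIED by the union bound.


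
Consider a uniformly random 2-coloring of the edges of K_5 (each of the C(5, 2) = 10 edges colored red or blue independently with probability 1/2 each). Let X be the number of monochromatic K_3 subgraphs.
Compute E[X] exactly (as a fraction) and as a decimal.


Let X = Σ_S X_S over the C(5, 3) = 10 subsets S of size 3, where X_S = 1 if the K_3 on S is monochromatic.
For a fixed S, the K_3 on S has C(3, 2) = 3 edges. P[all 3 edges red] = (1/2)^3, and likewise for blue, so P[monochromatic] = 2·(1/2)^3 = 2^{1 − 3} = 1/4.
By linearity of expectation: E[X] = C(5, 3) · 2^{1 − 3} = 10 · 1/4 = 5/2.
Numerically: E[X] ≈ 2.500.

E[X] = C(5,3)·2^(1−C(3,2)) = 5/2 ≈ 2.500.


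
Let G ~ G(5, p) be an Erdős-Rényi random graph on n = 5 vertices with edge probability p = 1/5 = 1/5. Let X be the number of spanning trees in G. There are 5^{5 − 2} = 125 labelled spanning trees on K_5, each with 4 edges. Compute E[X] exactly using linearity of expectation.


K_5 has 5^{5 − 2} = 125 labelled spanning trees.
For each such spanning tree H, let X_H = 1 if all 4 edges of H are present in G. Then P[X_H = 1] = p^{4} = (1/5)^{4} = 1/625.
Summing the indicators: E[X] = Σ_H E[X_H] = 125 · p^{4} = 125 · 1/625 = 1/5.
Numerically: E[X] ≈ 0.2.

E[X] = 125 · (1/5)^{4} = 1/5 ≈ 0.2.


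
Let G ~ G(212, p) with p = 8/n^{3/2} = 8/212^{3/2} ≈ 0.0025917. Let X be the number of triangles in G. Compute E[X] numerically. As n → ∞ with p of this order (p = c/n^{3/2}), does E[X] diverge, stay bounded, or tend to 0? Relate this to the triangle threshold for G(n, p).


Number of potential triangles: C(212, 3) = 1565620.
Each occurs with probability p³ ≈ (0.0025917)³ ≈ 1.7408389e-08.
By linearity: E[X] = C(212, 3)·p³ ≈ 1565620 · 1.7408389e-08 ≈ 0.02725.
Since α = 3/2 > 1, p = c/n^{3/2} = o(1/n) is below the triangle threshold p ~ 1/n. Asymptotically E[X] ~ (c³/6)·n^{3(1−α)} = (8³/6)·n^{-1.5} → 0, so by Markov's inequality G has no triangles w.h.p.

E[X] ≈ 0.02725; in regime p = Θ(1/n^{3/2}) E[X] tends to 0 (below the triangle threshold p ~ 1/n).


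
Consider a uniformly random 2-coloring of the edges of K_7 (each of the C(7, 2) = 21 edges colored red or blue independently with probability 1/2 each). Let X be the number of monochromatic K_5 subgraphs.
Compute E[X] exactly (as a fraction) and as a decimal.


Let X = Σ_S X_S over the C(7, 5) = 21 subsets S of size 5, where X_S = 1 if the K_5 on S is monochromatic.
For a fixed S, the K_5 on S has C(5, 2) = 10 edges. P[all 10 edges red] = (1/2)^10, and likewise for blue, so P[monochromatic] = 2·(1/2)^10 = 2^{1 − 10} = 1/512.
By linearity: E[X] = C(7, 5) · 2^{1 − 10} = 21 · 1/512 = 21/512.
Numerically: E[X] ≈ 0.0410.

E[X] = C(7,5)·2^(1−C(5,2)) = 21/512 ≈ 0.0410.


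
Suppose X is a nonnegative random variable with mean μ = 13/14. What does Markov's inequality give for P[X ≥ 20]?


μ = E[X] = 13/14, a = 20.
Markov: P[X ≥ 20] ≤ μ/a = (13/14)/20 = 13/280.
Numerically: ≈ 0.046429.
(Since a = 20 > μ = 0.928571, the bound 13/280 is < 1 and informative.)

P[X ≥ 20] ≤ 13/280 ≈ 0.046429.


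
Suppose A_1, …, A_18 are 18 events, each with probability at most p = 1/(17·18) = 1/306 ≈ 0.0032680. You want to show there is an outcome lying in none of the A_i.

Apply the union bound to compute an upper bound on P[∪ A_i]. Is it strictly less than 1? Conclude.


Union bound: P[∪_{i=1}^{18} A_i] ≤ Σ_i P[A_i] ≤ 18·p = 18·(1/306) = 1/17.
Numerically: 1/17 ≈ 0.0588235.
Is 1/17 < 1? YES.
Since P[∪ A_i] ≤ 1/17 < 1, the complement has P[∩ A_i^c] ≥ 1 − 1/17 = 16/17 > 0, so some outcome avoids every A_i.

18·p = 1/17 ≈ 0.0588235; existence CERTIFIED by the union bound.


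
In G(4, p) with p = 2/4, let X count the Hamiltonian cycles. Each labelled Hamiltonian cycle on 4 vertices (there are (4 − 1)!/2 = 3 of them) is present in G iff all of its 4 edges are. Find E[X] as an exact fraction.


K_4 has (4 − 1)!/2 = 3 labelled Hamiltonian cycles.
For each such Hamiltonian cycle H, let X_H = 1 if all 4 edges of H are present in G. Then P[X_H = 1] = p^{4} = (1/2)^{4} = 1/16.
Summing the indicators: E[X] = Σ_H E[X_H] = 3 · p^{4} = 3 · 1/16 = 3/16.
Numerically: E[X] ≈ 0.188.

E[X] = 3 · (1/2)^{4} = 3/16 ≈ 0.188.


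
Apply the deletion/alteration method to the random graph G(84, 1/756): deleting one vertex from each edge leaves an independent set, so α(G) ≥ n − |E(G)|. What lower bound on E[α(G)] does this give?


E[|E(G)|] = C(84, 2)·p = 3486 · (1/756) = 83/18.
E[α(G)] ≥ n − E[|E(G)|] = 84 − 83/18 = 1429/18.
Numerically: ≈ 79.3889.
(This is only a lower bound; the true E[α(G)] may be larger.)

E[α(G)] ≥ 1429/18 ≈ 79.3889.


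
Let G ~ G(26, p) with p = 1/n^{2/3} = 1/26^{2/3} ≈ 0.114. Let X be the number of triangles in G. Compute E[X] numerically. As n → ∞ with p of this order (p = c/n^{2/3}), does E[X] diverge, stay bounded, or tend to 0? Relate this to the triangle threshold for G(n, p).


Number of potential triangles: C(26, 3) = 2600.
Each occurs with probability p³ ≈ (0.114)³ ≈ 1.47929e-03.
By linearity: E[X] = C(26, 3)·p³ ≈ 2600 · 1.47929e-03 ≈ 3.846.
Since α = 2/3 < 1, p = c/n^{2/3} ≫ 1/n is above the triangle threshold p ~ 1/n. Asymptotically E[X] ~ (c³/6)·n^{3(1−α)} = (1³/6)·n^{1} → ∞; triangles are abundant w.h.p.

E[X] ≈ 3.846; in regime p = Θ(1/n^{2/3}) E[X] diverges (above the triangle threshold p ~ 1/n).


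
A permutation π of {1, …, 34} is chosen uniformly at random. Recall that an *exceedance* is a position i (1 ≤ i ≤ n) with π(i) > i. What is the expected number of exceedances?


Write X = Σ_{i=1}^{34} X_i, where X_i = 1_{π(i) > i}.
For each fixed i, π(i) is uniform over {1, …, 34} (marginal of a uniform permutation), so P[π(i) > i] = (n − i)/n. Summing: Σ_{i=1}^{34} (n − i)/n = (0 + 1 + … + 33)/34 = 34(34 − 1)/(2·34) = (34 − 1)/2.
Hence E[X] = Σ_{i=1}^{34} (34 − i)/34 = 33/2 ≈ 16.500.

E[X] = 33/2 = 16.500.


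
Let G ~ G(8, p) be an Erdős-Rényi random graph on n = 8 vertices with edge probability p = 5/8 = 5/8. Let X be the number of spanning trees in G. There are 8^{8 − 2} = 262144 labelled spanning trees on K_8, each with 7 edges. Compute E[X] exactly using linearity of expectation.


K_8 has 8^{8 − 2} = 262144 labelled spanning trees.
For each such spanning tree H, let X_H = 1 if all 7 edges of H are present in G. Then P[X_H = 1] = p^{7} = (5/8)^{7} = 78125/2097152.
Summing the indicators: E[X] = Σ_H E[X_H] = 262144 · p^{7} = 262144 · 78125/2097152 = 78125/8.
Numerically: E[X] ≈ 9766.

E[X] = 262144 · (5/8)^{7} = 78125/8 ≈ 9766.


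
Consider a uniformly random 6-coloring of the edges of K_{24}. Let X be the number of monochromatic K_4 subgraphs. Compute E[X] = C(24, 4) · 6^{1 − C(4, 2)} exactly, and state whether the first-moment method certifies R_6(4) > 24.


E[X] = C(24, 4) · 6^{1 − 6} = 10626 · 6^{−5} = 10626/7776.
As a reduced fraction: E[X] = 1771/1296 ≈ 1.367.
Is E[X] < 1? NO.
Since E[X] ≥ 1, the first-moment bound is inconclusive at n = 24; it does NOT by itself certify R_6(4) > 24.

E[X] = 1771/1296 ≈ 1.367; E[X] ≥ 1; first-moment method inconclusive here.


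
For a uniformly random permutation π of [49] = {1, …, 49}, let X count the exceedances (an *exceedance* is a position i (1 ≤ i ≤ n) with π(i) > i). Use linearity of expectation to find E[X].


Write X = Σ_{i=1}^{49} X_i, where X_i = 1_{π(i) > i}.
For each fixed i, π(i) is uniform over {1, …, 49} (marginal of a uniform permutation), so P[π(i) > i] = (n − i)/n. Summing: Σ_{i=1}^{49} (n − i)/n = (0 + 1 + … + 48)/49 = 49(49 − 1)/(2·49) = (49 − 1)/2.
Hence E[X] = Σ_{i=1}^{49} (49 − i)/49 = 24 ≈ 24.000000.

E[X] = 24 = 24.000000.


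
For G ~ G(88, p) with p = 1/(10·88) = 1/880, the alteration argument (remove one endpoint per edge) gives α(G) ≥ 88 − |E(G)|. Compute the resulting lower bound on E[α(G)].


E[|E(G)|] = C(88, 2)·p = 3828 · (1/880) = 87/20.
E[α(G)] ≥ n − E[|E(G)|] = 88 − 87/20 = 1673/20.
Numerically: ≈ 83.65000.
(This is only a lower bound; the true E[α(G)] may be larger.)

E[α(G)] ≥ 1673/20 ≈ 83.65000.


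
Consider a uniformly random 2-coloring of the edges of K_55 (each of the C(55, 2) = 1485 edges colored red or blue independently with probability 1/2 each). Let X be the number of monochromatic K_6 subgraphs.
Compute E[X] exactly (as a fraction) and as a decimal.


Let X = Σ_S X_S over the C(55, 6) = 28989675 subsets S of size 6, where X_S = 1 if the K_6 on S is monochromatic.
For a fixed S, the K_6 on S has C(6, 2) = 15 edges. P[all 15 edges red] = (1/2)^15, and likewise for blue, so P[monochromatic] = 2·(1/2)^15 = 2^{1 − 15} = 1/16384.
By linearity: E[X] = C(55, 6) · 2^{1 − 15} = 28989675 · 1/16384 = 28989675/16384.
Numerically: E[X] ≈ 1769.389343.

E[X] = C(55,6)·2^(1−C(6,2)) = 28989675/16384 ≈ 1769.389343.


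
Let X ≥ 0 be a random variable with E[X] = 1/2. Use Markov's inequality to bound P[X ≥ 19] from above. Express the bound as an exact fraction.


μ = E[X] = 1/2, a = 19.
Markov: P[X ≥ 19] ≤ μ/a = (1/2)/19 = 1/38.
Numerically: ≈ 0.0263.
(Since a = 19 > μ = 0.5000, the bound 1/38 is < 1 and informative.)

P[X ≥ 19] ≤ 1/38 ≈ 0.0263.


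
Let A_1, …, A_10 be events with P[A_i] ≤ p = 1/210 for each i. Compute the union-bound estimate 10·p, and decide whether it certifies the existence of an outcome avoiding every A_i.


Union bound: P[∪_{i=1}^{10} A_i] ≤ Σ_i P[A_i] ≤ 10·p = 10·(1/210) = 1/21.
Numerically: 1/21 ≈ 0.04762.
Is 1/21 < 1? YES.
Since P[∪ A_i] ≤ 1/21 < 1, the complement has P[∩ A_i^c] ≥ 1 − 1/21 = 20/21 > 0, so some outcome avoids every A_i.

10·p = 1/21 ≈ 0.04762; existence CERTIFIED by the union bound.


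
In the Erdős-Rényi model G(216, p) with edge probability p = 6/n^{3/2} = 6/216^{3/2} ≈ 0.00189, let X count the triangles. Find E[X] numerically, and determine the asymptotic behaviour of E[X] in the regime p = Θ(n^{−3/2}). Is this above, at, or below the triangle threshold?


Number of potential triangles: C(216, 3) = 1656360.
Each occurs with probability p³ ≈ (0.00189)³ ≈ 6.75168e-09.
By linearity: E[X] = C(216, 3)·p³ ≈ 1656360 · 6.75168e-09 ≈ 0.011.
Since α = 3/2 > 1, p = c/n^{3/2} = o(1/n) is below the triangle threshold p ~ 1/n. Asymptotically E[X] ~ (c³/6)·n^{3(1−α)} = (6³/6)·n^{-1.5} → 0, so by Markov's inequality G has no triangles w.h.p.

E[X] ≈ 0.011; in regime p = Θ(1/n^{3/2}) E[X] tends to 0 (below the triangle threshold p ~ 1/n).


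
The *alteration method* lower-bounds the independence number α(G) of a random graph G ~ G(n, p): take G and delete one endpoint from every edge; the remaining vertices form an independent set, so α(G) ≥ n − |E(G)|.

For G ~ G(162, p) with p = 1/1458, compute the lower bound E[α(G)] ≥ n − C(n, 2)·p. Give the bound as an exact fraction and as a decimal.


E[|E(G)|] = C(162, 2)·p = 13041 · (1/1458) = 161/18.
E[α(G)] ≥ n − E[|E(G)|] = 162 − 161/18 = 2755/18.
Numerically: ≈ 153.0556.
(This is only a lower bound; the true E[α(G)] may be larger.)

E[α(G)] ≥ 2755/18 ≈ 153.0556.


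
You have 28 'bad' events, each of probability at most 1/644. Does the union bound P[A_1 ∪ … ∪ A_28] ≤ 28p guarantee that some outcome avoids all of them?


Union bound: P[∪_{i=1}^{28} A_i] ≤ Σ_i P[A_i] ≤ 28·p = 28·(1/644) = 1/23.
Numerically: 1/23 ≈ 0.043.
Is 1/23 < 1? YES.
Since P[∪ A_i] ≤ 1/23 < 1, the complement has P[∩ A_i^c] ≥ 1 − 1/23 = 22/23 > 0, so some outcome avoids every A_i.

28·p = 1/23 ≈ 0.043; existence CERTIFIED by the union bound.


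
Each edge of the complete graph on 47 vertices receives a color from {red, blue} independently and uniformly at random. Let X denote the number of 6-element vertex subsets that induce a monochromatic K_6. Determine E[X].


Let X = Σ_S X_S over the C(47, 6) = 10737573 subsets S of size 6, where X_S = 1 if the K_6 on S is monochromatic.
For a fixed S, the K_6 on S has C(6, 2) = 15 edges. P[all 15 edges red] = (1/2)^15, and likewise for blue, so P[monochromatic] = 2·(1/2)^15 = 2^{1 − 15} = 1/16384.
By linearity of expectation: E[X] = C(47, 6) · 2^{1 − 15} = 10737573 · 1/16384 = 10737573/16384.
Numerically: E[X] ≈ 655.369.

E[X] = C(47,6)·2^(1−C(6,2)) = 10737573/16384 ≈ 655.369.


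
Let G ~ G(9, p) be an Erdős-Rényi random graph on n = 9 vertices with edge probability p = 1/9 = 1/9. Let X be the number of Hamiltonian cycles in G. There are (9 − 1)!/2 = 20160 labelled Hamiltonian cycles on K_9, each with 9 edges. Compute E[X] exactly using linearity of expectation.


K_9 has (9 − 1)!/2 = 20160 labelled Hamiltonian cycles.
For each such Hamiltonian cycle H, let X_H = 1 if all 9 edges of H are present in G. Then P[X_H = 1] = p^{9} = (1/9)^{9} = 1/387420489.
By linearity of expectation: E[X] = Σ_H E[X_H] = 20160 · p^{9} = 20160 · 1/387420489 = 2240/43046721.
Numerically: E[X] ≈ 5.2e-05.

E[X] = 20160 · (1/9)^{9} = 2240/43046721 ≈ 5.2e-05.


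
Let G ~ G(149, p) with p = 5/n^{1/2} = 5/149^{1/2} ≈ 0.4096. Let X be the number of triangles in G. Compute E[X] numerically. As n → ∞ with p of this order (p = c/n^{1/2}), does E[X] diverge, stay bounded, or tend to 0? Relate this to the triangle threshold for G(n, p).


Number of potential triangles: C(149, 3) = 540274.
Each occurs with probability p³ ≈ (0.4096)³ ≈ 6.872751e-02.
By linearity: E[X] = C(149, 3)·p³ ≈ 540274 · 6.872751e-02 ≈ 37131.6868.
Since α = 1/2 < 1, p = c/n^{1/2} ≫ 1/n is above the triangle threshold p ~ 1/n. Asymptotically E[X] ~ (c³/6)·n^{3(1−α)} = (5³/6)·n^{1.5} → ∞; triangles are abundant w.h.p.

E[X] ≈ 37131.6868; in regime p = Θ(1/n^{1/2}) E[X] diverges (above the triangle threshold p ~ 1/n).


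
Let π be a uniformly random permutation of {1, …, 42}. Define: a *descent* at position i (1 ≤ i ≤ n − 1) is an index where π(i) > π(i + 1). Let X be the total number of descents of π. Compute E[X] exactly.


Write X = Σ X_I over i = 1, …, 41, with X_I the indicator of one descent.
There are 41 indicators.
For each fixed i, the pair (π(i), π(i+1)) is a uniformly random ordered pair of distinct values from {1, …, 42}; by symmetry P[π(i) > π(i+1)] = 1/2.
By linearity: E[X] = 41 · (1/2) = (42 − 1) · (1/2) = 41/2 ≈ 20.5000.

E[X] = 41/2 = 20.5000.


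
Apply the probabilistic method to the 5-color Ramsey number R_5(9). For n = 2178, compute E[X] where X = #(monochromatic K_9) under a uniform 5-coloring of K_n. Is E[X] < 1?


E[X] = C(2178, 9) · 5^{1 − 36} = 2989303896287203303608800 · 5^{−35} = 2989303896287203303608800/2910383045673370361328125.
As a reduced fraction: E[X] = 119572155851488132144352/116415321826934814453125 ≈ 1.027117.
Is E[X] < 1? NO.
Since E[X] ≥ 1, the first-moment bound is inconclusive at n = 2178; it does NOT by itself certify R_5(9) > 2178.

E[X] = 119572155851488132144352/116415321826934814453125 ≈ 1.027117; E[X] ≥ 1; first-moment method inconclusive here.


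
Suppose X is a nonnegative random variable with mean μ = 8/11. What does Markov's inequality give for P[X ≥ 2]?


μ = E[X] = 8/11, a = 2.
Markov: P[X ≥ 2] ≤ μ/a = (8/11)/2 = 4/11.
Numerically: ≈ 0.364.
(Since a = 2 > μ = 0.727, the bound 4/11 is < 1 and informative.)

P[X ≥ 2] ≤ 4/11 ≈ 0.364.


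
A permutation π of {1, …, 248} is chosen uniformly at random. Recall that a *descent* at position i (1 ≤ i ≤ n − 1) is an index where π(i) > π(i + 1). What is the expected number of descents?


Write X = Σ X_I over i = 1, …, 247, with X_I the indicator of one descent.
There are 247 indicators.
For each fixed i, the pair (π(i), π(i+1)) is a uniformly random ordered pair of distinct values from {1, …, 248}; by symmetry P[π(i) > π(i+1)] = 1/2.
By linearity: E[X] = 247 · (1/2) = (248 − 1) · (1/2) = 247/2 ≈ 123.5000.

E[X] = 247/2 = 123.5000.


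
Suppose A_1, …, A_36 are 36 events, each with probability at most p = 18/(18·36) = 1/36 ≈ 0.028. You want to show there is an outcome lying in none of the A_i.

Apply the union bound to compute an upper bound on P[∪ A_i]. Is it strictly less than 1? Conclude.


Union bound: P[∪_{i=1}^{36} A_i] ≤ Σ_i P[A_i] ≤ 36·p = 36·(1/36) = 1.
Numerically: 1 ≈ 1.000.
Is 1 < 1? NO.
Since the bound 1 is ≥ 1, the union bound is uninformative here; it does NOT by itself certify existence.

36·p = 1 ≈ 1.000; existence NOT certified by the union bound.


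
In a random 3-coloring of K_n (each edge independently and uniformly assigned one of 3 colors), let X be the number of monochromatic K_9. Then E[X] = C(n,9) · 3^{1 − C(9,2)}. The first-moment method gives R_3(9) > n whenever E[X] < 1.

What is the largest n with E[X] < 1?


We need C(n, 9) · 3^{1 − 36} < 1, i.e. C(n, 9) < 3^{36 − 1} = 50031545098999707.
Check values of n near the boundary:
  n = 298: C(298, 9) = 45207677551849890; 45207677551849890 < 50031545098999707? YES
  n = 299: C(299, 9) = 46610674441390059; 46610674441390059 < 50031545098999707? YES
  n = 300: C(300, 9) = 48052241692154700; 48052241692154700 < 50031545098999707? YES
  n = 301: C(301, 9) = 49533303936090975; 49533303936090975 < 50031545098999707? YES
  n = 302: C(302, 9) = 51054804739588650; 51054804739588650 < 50031545098999707? NO
The largest n with C(n, 9) < 50031545098999707 is n = 301 (where E[X] = 16511101312030325/16677181699666569 ≈ 0.9900). Hence R_3(9) > 301, i.e. R_3(9) ≥ 302.

Largest n = 301; hence R_3(9) > 301.


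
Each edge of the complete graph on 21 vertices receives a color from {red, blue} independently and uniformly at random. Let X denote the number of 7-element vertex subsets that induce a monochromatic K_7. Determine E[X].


Let X = Σ_S X_S over the C(21, 7) = 116280 subsets S of size 7, where X_S = 1 if the K_7 on S is monochromatic.
For a fixed S, the K_7 on S has C(7, 2) = 21 edges. P[all 21 edges red] = (1/2)^21, and likewise for blue, so P[monochromatic] = 2·(1/2)^21 = 2^{1 − 21} = 1/1048576.
By linearity of expectation: E[X] = C(21, 7) · 2^{1 − 21} = 116280 · 1/1048576 = 14535/131072.
Numerically: E[X] ≈ 0.111.

E[X] = C(21,7)·2^(1−C(7,2)) = 14535/131072 ≈ 0.111.


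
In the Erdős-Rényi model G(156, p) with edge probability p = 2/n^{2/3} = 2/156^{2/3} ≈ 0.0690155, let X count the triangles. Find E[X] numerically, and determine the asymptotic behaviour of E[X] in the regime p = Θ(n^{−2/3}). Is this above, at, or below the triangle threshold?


Number of potential triangles: C(156, 3) = 620620.
Each occurs with probability p³ ≈ (0.0690155)³ ≈ 3.28731098e-04.
By linearity: E[X] = C(156, 3)·p³ ≈ 620620 · 3.28731098e-04 ≈ 204.017094.
Since α = 2/3 < 1, p = c/n^{2/3} ≫ 1/n is above the triangle threshold p ~ 1/n. Asymptotically E[X] ~ (c³/6)·n^{3(1−α)} = (2³/6)·n^{1} → ∞; triangles are abundant w.h.p.

E[X] ≈ 204.017094; in regime p = Θ(1/n^{2/3}) E[X] diverges (above the triangle threshold p ~ 1/n).


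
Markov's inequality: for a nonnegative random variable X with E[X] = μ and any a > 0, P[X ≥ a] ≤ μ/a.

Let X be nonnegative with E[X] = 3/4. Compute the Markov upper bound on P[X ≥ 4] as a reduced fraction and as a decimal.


μ = E[X] = 3/4, a = 4.
Markov: P[X ≥ 4] ≤ μ/a = (3/4)/4 = 3/16.
Numerically: ≈ 0.187500.
(Since a = 4 > μ = 0.750000, the bound 3/16 is < 1 and informative.)

P[X ≥ 4] ≤ 3/16 ≈ 0.187500.


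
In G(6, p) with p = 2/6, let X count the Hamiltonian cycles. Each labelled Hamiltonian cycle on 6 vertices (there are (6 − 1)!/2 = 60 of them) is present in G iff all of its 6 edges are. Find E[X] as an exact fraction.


K_6 has (6 − 1)!/2 = 60 labelled Hamiltonian cycles.
For each such Hamiltonian cycle H, let X_H = 1 if all 6 edges of H are present in G. Then P[X_H = 1] = p^{6} = (1/3)^{6} = 1/729.
Summing the indicators: E[X] = Σ_H E[X_H] = 60 · p^{6} = 60 · 1/729 = 20/243.
Numerically: E[X] ≈ 0.0823.

E[X] = 60 · (1/3)^{6} = 20/243 ≈ 0.0823.


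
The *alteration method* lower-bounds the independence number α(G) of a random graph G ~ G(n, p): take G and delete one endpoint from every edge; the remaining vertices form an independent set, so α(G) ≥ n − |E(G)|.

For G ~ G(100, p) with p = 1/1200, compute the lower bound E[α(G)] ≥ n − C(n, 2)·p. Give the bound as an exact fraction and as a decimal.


E[|E(G)|] = C(100, 2)·p = 4950 · (1/1200) = 33/8.
E[α(G)] ≥ n − E[|E(G)|] = 100 − 33/8 = 767/8.
Numerically: ≈ 95.8750.
(This is only a lower bound; the true E[α(G)] may be larger.)

E[α(G)] ≥ 767/8 ≈ 95.8750.


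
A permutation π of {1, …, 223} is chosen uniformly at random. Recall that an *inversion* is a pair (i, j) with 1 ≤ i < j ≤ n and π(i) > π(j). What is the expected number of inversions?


Write X = Σ X_I over the C(223, 2) = 24753 pairs i < j, with X_I the indicator of one inversion.
There are 24753 indicators.
For each fixed pair i < j, the values π(i) and π(j) are two distinct elements of {1, …, 223} in uniformly random order; by symmetry P[π(i) > π(j)] = 1/2.
By linearity: E[X] = 24753 · (1/2) = C(223, 2) · (1/2) = 24753/2 = 24753/2 ≈ 12376.50000.

E[X] = 24753/2 = 12376.50000.


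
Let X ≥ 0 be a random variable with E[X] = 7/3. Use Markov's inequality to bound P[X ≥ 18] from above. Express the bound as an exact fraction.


μ = E[X] = 7/3, a = 18.
Markov: P[X ≥ 18] ≤ μ/a = (7/3)/18 = 7/54.
Numerically: ≈ 0.129630.
(Since a = 18 > μ = 2.333333, the bound 7/54 is < 1 and informative.)

P[X ≥ 18] ≤ 7/54 ≈ 0.129630.


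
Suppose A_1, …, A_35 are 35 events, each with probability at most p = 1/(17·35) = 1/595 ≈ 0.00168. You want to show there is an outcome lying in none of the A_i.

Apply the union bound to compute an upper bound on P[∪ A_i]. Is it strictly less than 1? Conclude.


Union bound: P[∪_{i=1}^{35} A_i] ≤ Σ_i P[A_i] ≤ 35·p = 35·(1/595) = 1/17.
Numerically: 1/17 ≈ 0.05882.
Is 1/17 < 1? YES.
Since P[∪ A_i] ≤ 1/17 < 1, the complement has P[∩ A_i^c] ≥ 1 − 1/17 = 16/17 > 0, so some outcome avoids every A_i.

35·p = 1/17 ≈ 0.05882; existence CERTIFIED by the union bound.


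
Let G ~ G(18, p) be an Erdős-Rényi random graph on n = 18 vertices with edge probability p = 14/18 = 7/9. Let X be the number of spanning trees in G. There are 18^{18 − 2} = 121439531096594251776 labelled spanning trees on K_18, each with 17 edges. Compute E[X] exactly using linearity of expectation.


K_18 has 18^{18 − 2} = 121439531096594251776 labelled spanning trees.
For each such spanning tree H, let X_H = 1 if all 17 edges of H are present in G. Then P[X_H = 1] = p^{17} = (7/9)^{17} = 232630513987207/16677181699666569.
By linearity: E[X] = Σ_H E[X_H] = 121439531096594251776 · p^{17} = 121439531096594251776 · 232630513987207/16677181699666569 = 15245673364665597952/9.
Numerically: E[X] ≈ 1.694e+18.

E[X] = 121439531096594251776 · (7/9)^{17} = 15245673364665597952/9 ≈ 1.694e+18.


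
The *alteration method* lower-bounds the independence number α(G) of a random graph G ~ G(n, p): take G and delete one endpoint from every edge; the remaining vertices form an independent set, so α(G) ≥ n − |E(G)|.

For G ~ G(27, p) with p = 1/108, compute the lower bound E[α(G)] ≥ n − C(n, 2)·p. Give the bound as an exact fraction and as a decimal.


E[|E(G)|] = C(27, 2)·p = 351 · (1/108) = 13/4.
E[α(G)] ≥ n − E[|E(G)|] = 27 − 13/4 = 95/4.
Numerically: ≈ 23.75000.
(This is only a lower bound; the true E[α(G)] may be larger.)

E[α(G)] ≥ 95/4 ≈ 23.75000.


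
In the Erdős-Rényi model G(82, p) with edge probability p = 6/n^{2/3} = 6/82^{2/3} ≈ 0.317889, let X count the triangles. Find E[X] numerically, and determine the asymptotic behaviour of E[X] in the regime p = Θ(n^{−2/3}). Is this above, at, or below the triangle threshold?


Number of potential triangles: C(82, 3) = 88560.
Each occurs with probability p³ ≈ (0.317889)³ ≈ 3.21237359e-02.
By linearity: E[X] = C(82, 3)·p³ ≈ 88560 · 3.21237359e-02 ≈ 2844.878049.
Since α = 2/3 < 1, p = c/n^{2/3} ≫ 1/n is above the triangle threshold p ~ 1/n. Asymptotically E[X] ~ (c³/6)·n^{3(1−α)} = (6³/6)·n^{1} → ∞; triangles are abundant w.h.p.

E[X] ≈ 2844.878049; in regime p = Θ(1/n^{2/3}) E[X] diverges (above the triangle threshold p ~ 1/n).
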